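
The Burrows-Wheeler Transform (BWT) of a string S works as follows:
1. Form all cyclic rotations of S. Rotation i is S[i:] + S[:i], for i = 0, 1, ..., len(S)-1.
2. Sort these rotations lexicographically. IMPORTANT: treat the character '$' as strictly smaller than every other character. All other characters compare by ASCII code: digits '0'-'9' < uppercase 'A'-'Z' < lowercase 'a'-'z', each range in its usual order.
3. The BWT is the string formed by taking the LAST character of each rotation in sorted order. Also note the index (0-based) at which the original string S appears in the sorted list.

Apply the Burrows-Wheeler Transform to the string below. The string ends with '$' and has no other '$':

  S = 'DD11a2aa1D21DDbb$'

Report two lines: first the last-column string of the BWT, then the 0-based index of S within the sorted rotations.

Answer: bDa21DaD1$1Da12bD
9

Derivation:
All 17 rotations (rotation i = S[i:]+S[:i]):
  rot[0] = DD11a2aa1D21DDbb$
  rot[1] = D11a2aa1D21DDbb$D
  rot[2] = 11a2aa1D21DDbb$DD
  rot[3] = 1a2aa1D21DDbb$DD1
  rot[4] = a2aa1D21DDbb$DD11
  rot[5] = 2aa1D21DDbb$DD11a
  rot[6] = aa1D21DDbb$DD11a2
  rot[7] = a1D21DDbb$DD11a2a
  rot[8] = 1D21DDbb$DD11a2aa
  rot[9] = D21DDbb$DD11a2aa1
  rot[10] = 21DDbb$DD11a2aa1D
  rot[11] = 1DDbb$DD11a2aa1D2
  rot[12] = DDbb$DD11a2aa1D21
  rot[13] = Dbb$DD11a2aa1D21D
  rot[14] = bb$DD11a2aa1D21DD
  rot[15] = b$DD11a2aa1D21DDb
  rot[16] = $DD11a2aa1D21DDbb
Sorted (with $ < everything):
  sorted[0] = $DD11a2aa1D21DDbb  (last char: 'b')
  sorted[1] = 11a2aa1D21DDbb$DD  (last char: 'D')
  sorted[2] = 1D21DDbb$DD11a2aa  (last char: 'a')
  sorted[3] = 1DDbb$DD11a2aa1D2  (last char: '2')
  sorted[4] = 1a2aa1D21DDbb$DD1  (last char: '1')
  sorted[5] = 21DDbb$DD11a2aa1D  (last char: 'D')
  sorted[6] = 2aa1D21DDbb$DD11a  (last char: 'a')
  sorted[7] = D11a2aa1D21DDbb$D  (last char: 'D')
  sorted[8] = D21DDbb$DD11a2aa1  (last char: '1')
  sorted[9] = DD11a2aa1D21DDbb$  (last char: '$')
  sorted[10] = DDbb$DD11a2aa1D21  (last char: '1')
  sorted[11] = Dbb$DD11a2aa1D21D  (last char: 'D')
  sorted[12] = a1D21DDbb$DD11a2a  (last char: 'a')
  sorted[13] = a2aa1D21DDbb$DD11  (last char: '1')
  sorted[14] = aa1D21DDbb$DD11a2  (last char: '2')
  sorted[15] = b$DD11a2aa1D21DDb  (last char: 'b')
  sorted[16] = bb$DD11a2aa1D21DD  (last char: 'D')
Last column: bDa21DaD1$1Da12bD
Original string S is at sorted index 9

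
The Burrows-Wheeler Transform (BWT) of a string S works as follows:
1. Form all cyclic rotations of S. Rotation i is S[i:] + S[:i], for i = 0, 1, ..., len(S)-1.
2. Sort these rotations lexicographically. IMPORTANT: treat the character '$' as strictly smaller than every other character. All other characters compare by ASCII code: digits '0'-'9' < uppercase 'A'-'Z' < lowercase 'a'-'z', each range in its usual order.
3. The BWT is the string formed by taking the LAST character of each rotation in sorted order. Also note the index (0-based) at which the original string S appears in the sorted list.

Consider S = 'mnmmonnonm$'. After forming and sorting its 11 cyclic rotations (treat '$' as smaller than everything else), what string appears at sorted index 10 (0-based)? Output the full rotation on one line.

All 11 rotations (rotation i = S[i:]+S[:i]):
  rot[0] = mnmmonnonm$
  rot[1] = nmmonnonm$m
  rot[2] = mmonnonm$mn
  rot[3] = monnonm$mnm
  rot[4] = onnonm$mnmm
  rot[5] = nnonm$mnmmo
  rot[6] = nonm$mnmmon
  rot[7] = onm$mnmmonn
  rot[8] = nm$mnmmonno
  rot[9] = m$mnmmonnon
  rot[10] = $mnmmonnonm
Sorted (with $ < everything):
  sorted[0] = $mnmmonnonm
  sorted[1] = m$mnmmonnon
  sorted[2] = mmonnonm$mn
  sorted[3] = mnmmonnonm$
  sorted[4] = monnonm$mnm
  sorted[5] = nm$mnmmonno
  sorted[6] = nmmonnonm$m
  sorted[7] = nnonm$mnmmo
  sorted[8] = nonm$mnmmon
  sorted[9] = onm$mnmmonn
  sorted[10] = onnonm$mnmm
sorted[10] = onnonm$mnmm

Answer: onnonm$mnmm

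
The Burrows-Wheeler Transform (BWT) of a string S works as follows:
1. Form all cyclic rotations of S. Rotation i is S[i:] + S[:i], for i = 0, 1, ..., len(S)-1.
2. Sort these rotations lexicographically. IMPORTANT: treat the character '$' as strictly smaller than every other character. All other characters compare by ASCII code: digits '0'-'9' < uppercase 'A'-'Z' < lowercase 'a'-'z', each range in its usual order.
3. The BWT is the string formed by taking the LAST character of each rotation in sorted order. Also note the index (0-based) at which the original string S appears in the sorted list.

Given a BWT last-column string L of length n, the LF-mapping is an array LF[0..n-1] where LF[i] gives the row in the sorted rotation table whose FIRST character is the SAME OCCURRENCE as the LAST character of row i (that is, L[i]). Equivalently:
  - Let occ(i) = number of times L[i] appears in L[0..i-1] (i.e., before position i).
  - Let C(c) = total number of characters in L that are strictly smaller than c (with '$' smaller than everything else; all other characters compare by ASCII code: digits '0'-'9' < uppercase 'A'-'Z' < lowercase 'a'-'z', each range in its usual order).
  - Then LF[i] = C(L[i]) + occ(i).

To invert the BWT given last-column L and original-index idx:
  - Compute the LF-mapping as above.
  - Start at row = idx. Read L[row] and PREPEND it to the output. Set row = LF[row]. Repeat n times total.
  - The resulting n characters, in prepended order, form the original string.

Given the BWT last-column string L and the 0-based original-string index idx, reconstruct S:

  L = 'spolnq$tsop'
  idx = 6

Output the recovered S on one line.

Answer: ptqplonoss$

Derivation:
LF mapping: 8 5 3 1 2 7 0 10 9 4 6
Walk LF starting at row 6, prepending L[row]:
  step 1: row=6, L[6]='$', prepend. Next row=LF[6]=0
  step 2: row=0, L[0]='s', prepend. Next row=LF[0]=8
  step 3: row=8, L[8]='s', prepend. Next row=LF[8]=9
  step 4: row=9, L[9]='o', prepend. Next row=LF[9]=4
  step 5: row=4, L[4]='n', prepend. Next row=LF[4]=2
  step 6: row=2, L[2]='o', prepend. Next row=LF[2]=3
  step 7: row=3, L[3]='l', prepend. Next row=LF[3]=1
  step 8: row=1, L[1]='p', prepend. Next row=LF[1]=5
  step 9: row=5, L[5]='q', prepend. Next row=LF[5]=7
  step 10: row=7, L[7]='t', prepend. Next row=LF[7]=10
  step 11: row=10, L[10]='p', prepend. Next row=LF[10]=6
Reversed output: ptqplonoss$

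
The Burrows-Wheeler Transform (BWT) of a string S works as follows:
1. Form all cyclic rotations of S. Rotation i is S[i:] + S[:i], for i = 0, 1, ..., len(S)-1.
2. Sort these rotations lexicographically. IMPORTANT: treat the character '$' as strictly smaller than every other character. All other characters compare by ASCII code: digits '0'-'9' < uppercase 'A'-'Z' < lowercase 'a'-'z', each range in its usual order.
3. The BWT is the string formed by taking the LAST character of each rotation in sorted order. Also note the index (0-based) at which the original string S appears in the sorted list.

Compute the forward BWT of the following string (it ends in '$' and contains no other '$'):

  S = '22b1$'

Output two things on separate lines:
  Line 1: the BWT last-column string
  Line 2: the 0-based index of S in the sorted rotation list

Answer: 1b$22
2

Derivation:
All 5 rotations (rotation i = S[i:]+S[:i]):
  rot[0] = 22b1$
  rot[1] = 2b1$2
  rot[2] = b1$22
  rot[3] = 1$22b
  rot[4] = $22b1
Sorted (with $ < everything):
  sorted[0] = $22b1  (last char: '1')
  sorted[1] = 1$22b  (last char: 'b')
  sorted[2] = 22b1$  (last char: '$')
  sorted[3] = 2b1$2  (last char: '2')
  sorted[4] = b1$22  (last char: '2')
Last column: 1b$22
Original string S is at sorted index 2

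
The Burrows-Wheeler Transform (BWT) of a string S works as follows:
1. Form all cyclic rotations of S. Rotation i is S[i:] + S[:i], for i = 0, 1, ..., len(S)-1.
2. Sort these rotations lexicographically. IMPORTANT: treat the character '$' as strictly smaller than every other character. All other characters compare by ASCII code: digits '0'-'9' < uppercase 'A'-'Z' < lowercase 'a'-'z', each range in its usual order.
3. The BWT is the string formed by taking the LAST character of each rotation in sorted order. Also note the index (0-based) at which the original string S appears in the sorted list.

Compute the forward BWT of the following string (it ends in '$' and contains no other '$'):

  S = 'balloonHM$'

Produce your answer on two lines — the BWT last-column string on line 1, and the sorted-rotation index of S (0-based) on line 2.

All 10 rotations (rotation i = S[i:]+S[:i]):
  rot[0] = balloonHM$
  rot[1] = alloonHM$b
  rot[2] = lloonHM$ba
  rot[3] = loonHM$bal
  rot[4] = oonHM$ball
  rot[5] = onHM$ballo
  rot[6] = nHM$balloo
  rot[7] = HM$balloon
  rot[8] = M$balloonH
  rot[9] = $balloonHM
Sorted (with $ < everything):
  sorted[0] = $balloonHM  (last char: 'M')
  sorted[1] = HM$balloon  (last char: 'n')
  sorted[2] = M$balloonH  (last char: 'H')
  sorted[3] = alloonHM$b  (last char: 'b')
  sorted[4] = balloonHM$  (last char: '$')
  sorted[5] = lloonHM$ba  (last char: 'a')
  sorted[6] = loonHM$bal  (last char: 'l')
  sorted[7] = nHM$balloo  (last char: 'o')
  sorted[8] = onHM$ballo  (last char: 'o')
  sorted[9] = oonHM$ball  (last char: 'l')
Last column: MnHb$alool
Original string S is at sorted index 4

Answer: MnHb$alool
4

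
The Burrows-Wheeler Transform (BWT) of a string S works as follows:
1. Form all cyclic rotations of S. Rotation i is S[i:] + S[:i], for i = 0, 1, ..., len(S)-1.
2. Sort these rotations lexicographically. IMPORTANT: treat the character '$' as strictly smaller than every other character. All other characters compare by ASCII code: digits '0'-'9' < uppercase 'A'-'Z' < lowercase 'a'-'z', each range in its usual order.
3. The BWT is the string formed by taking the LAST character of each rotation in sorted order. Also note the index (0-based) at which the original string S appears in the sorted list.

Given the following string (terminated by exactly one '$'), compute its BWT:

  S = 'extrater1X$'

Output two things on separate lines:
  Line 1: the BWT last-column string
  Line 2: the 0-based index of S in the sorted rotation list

All 11 rotations (rotation i = S[i:]+S[:i]):
  rot[0] = extrater1X$
  rot[1] = xtrater1X$e
  rot[2] = trater1X$ex
  rot[3] = rater1X$ext
  rot[4] = ater1X$extr
  rot[5] = ter1X$extra
  rot[6] = er1X$extrat
  rot[7] = r1X$extrate
  rot[8] = 1X$extrater
  rot[9] = X$extrater1
  rot[10] = $extrater1X
Sorted (with $ < everything):
  sorted[0] = $extrater1X  (last char: 'X')
  sorted[1] = 1X$extrater  (last char: 'r')
  sorted[2] = X$extrater1  (last char: '1')
  sorted[3] = ater1X$extr  (last char: 'r')
  sorted[4] = er1X$extrat  (last char: 't')
  sorted[5] = extrater1X$  (last char: '$')
  sorted[6] = r1X$extrate  (last char: 'e')
  sorted[7] = rater1X$ext  (last char: 't')
  sorted[8] = ter1X$extra  (last char: 'a')
  sorted[9] = trater1X$ex  (last char: 'x')
  sorted[10] = xtrater1X$e  (last char: 'e')
Last column: Xr1rt$etaxe
Original string S is at sorted index 5

Answer: Xr1rt$etaxe
5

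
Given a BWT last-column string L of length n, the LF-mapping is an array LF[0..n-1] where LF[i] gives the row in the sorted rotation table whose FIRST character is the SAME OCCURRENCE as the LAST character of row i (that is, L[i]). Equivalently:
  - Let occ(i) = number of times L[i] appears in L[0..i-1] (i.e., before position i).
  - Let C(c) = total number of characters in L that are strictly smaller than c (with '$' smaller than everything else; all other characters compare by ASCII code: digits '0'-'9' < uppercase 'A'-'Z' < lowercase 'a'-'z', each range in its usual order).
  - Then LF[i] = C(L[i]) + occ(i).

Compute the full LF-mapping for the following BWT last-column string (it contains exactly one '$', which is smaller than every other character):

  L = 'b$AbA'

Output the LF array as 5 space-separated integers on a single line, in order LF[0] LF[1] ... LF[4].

Answer: 3 0 1 4 2

Derivation:
Char counts: '$':1, 'A':2, 'b':2
C (first-col start): C('$')=0, C('A')=1, C('b')=3
L[0]='b': occ=0, LF[0]=C('b')+0=3+0=3
L[1]='$': occ=0, LF[1]=C('$')+0=0+0=0
L[2]='A': occ=0, LF[2]=C('A')+0=1+0=1
L[3]='b': occ=1, LF[3]=C('b')+1=3+1=4
L[4]='A': occ=1, LF[4]=C('A')+1=1+1=2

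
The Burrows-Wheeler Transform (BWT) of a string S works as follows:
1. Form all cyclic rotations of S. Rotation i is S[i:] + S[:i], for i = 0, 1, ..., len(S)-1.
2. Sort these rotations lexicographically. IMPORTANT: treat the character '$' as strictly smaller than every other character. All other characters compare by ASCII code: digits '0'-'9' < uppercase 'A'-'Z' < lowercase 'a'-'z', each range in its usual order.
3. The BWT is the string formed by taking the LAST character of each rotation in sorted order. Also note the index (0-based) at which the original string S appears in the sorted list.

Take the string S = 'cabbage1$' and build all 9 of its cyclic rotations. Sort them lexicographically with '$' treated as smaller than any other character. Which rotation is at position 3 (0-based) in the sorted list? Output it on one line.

All 9 rotations (rotation i = S[i:]+S[:i]):
  rot[0] = cabbage1$
  rot[1] = abbage1$c
  rot[2] = bbage1$ca
  rot[3] = bage1$cab
  rot[4] = age1$cabb
  rot[5] = ge1$cabba
  rot[6] = e1$cabbag
  rot[7] = 1$cabbage
  rot[8] = $cabbage1
Sorted (with $ < everything):
  sorted[0] = $cabbage1
  sorted[1] = 1$cabbage
  sorted[2] = abbage1$c
  sorted[3] = age1$cabb
  sorted[4] = bage1$cab
  sorted[5] = bbage1$ca
  sorted[6] = cabbage1$
  sorted[7] = e1$cabbag
  sorted[8] = ge1$cabba
sorted[3] = age1$cabb

Answer: age1$cabb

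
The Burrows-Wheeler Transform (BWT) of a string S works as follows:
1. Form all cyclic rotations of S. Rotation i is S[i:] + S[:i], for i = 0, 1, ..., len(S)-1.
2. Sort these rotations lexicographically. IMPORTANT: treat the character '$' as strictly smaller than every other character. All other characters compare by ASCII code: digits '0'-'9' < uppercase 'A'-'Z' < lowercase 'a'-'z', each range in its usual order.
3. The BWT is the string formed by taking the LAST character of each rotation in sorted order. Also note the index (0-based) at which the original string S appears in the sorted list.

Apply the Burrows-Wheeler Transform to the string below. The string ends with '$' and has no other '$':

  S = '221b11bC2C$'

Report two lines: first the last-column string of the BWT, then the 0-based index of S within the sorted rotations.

All 11 rotations (rotation i = S[i:]+S[:i]):
  rot[0] = 221b11bC2C$
  rot[1] = 21b11bC2C$2
  rot[2] = 1b11bC2C$22
  rot[3] = b11bC2C$221
  rot[4] = 11bC2C$221b
  rot[5] = 1bC2C$221b1
  rot[6] = bC2C$221b11
  rot[7] = C2C$221b11b
  rot[8] = 2C$221b11bC
  rot[9] = C$221b11bC2
  rot[10] = $221b11bC2C
Sorted (with $ < everything):
  sorted[0] = $221b11bC2C  (last char: 'C')
  sorted[1] = 11bC2C$221b  (last char: 'b')
  sorted[2] = 1b11bC2C$22  (last char: '2')
  sorted[3] = 1bC2C$221b1  (last char: '1')
  sorted[4] = 21b11bC2C$2  (last char: '2')
  sorted[5] = 221b11bC2C$  (last char: '$')
  sorted[6] = 2C$221b11bC  (last char: 'C')
  sorted[7] = C$221b11bC2  (last char: '2')
  sorted[8] = C2C$221b11b  (last char: 'b')
  sorted[9] = b11bC2C$221  (last char: '1')
  sorted[10] = bC2C$221b11  (last char: '1')
Last column: Cb212$C2b11
Original string S is at sorted index 5

Answer: Cb212$C2b11
5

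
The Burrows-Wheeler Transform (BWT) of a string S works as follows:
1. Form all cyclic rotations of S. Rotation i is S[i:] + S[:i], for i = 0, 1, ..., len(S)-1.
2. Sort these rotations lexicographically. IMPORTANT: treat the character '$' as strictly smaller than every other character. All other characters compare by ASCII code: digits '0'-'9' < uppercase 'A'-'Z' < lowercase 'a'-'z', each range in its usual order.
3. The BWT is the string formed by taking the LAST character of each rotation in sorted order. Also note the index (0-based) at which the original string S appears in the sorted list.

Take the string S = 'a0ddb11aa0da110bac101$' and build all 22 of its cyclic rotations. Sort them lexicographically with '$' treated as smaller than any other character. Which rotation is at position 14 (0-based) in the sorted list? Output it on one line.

All 22 rotations (rotation i = S[i:]+S[:i]):
  rot[0] = a0ddb11aa0da110bac101$
  rot[1] = 0ddb11aa0da110bac101$a
  rot[2] = ddb11aa0da110bac101$a0
  rot[3] = db11aa0da110bac101$a0d
  rot[4] = b11aa0da110bac101$a0dd
  rot[5] = 11aa0da110bac101$a0ddb
  rot[6] = 1aa0da110bac101$a0ddb1
  rot[7] = aa0da110bac101$a0ddb11
  rot[8] = a0da110bac101$a0ddb11a
  rot[9] = 0da110bac101$a0ddb11aa
  rot[10] = da110bac101$a0ddb11aa0
  rot[11] = a110bac101$a0ddb11aa0d
  rot[12] = 110bac101$a0ddb11aa0da
  rot[13] = 10bac101$a0ddb11aa0da1
  rot[14] = 0bac101$a0ddb11aa0da11
  rot[15] = bac101$a0ddb11aa0da110
  rot[16] = ac101$a0ddb11aa0da110b
  rot[17] = c101$a0ddb11aa0da110ba
  rot[18] = 101$a0ddb11aa0da110bac
  rot[19] = 01$a0ddb11aa0da110bac1
  rot[20] = 1$a0ddb11aa0da110bac10
  rot[21] = $a0ddb11aa0da110bac101
Sorted (with $ < everything):
  sorted[0] = $a0ddb11aa0da110bac101
  sorted[1] = 01$a0ddb11aa0da110bac1
  sorted[2] = 0bac101$a0ddb11aa0da11
  sorted[3] = 0da110bac101$a0ddb11aa
  sorted[4] = 0ddb11aa0da110bac101$a
  sorted[5] = 1$a0ddb11aa0da110bac10
  sorted[6] = 101$a0ddb11aa0da110bac
  sorted[7] = 10bac101$a0ddb11aa0da1
  sorted[8] = 110bac101$a0ddb11aa0da
  sorted[9] = 11aa0da110bac101$a0ddb
  sorted[10] = 1aa0da110bac101$a0ddb1
  sorted[11] = a0da110bac101$a0ddb11a
  sorted[12] = a0ddb11aa0da110bac101$
  sorted[13] = a110bac101$a0ddb11aa0d
  sorted[14] = aa0da110bac101$a0ddb11
  sorted[15] = ac101$a0ddb11aa0da110b
  sorted[16] = b11aa0da110bac101$a0dd
  sorted[17] = bac101$a0ddb11aa0da110
  sorted[18] = c101$a0ddb11aa0da110ba
  sorted[19] = da110bac101$a0ddb11aa0
  sorted[20] = db11aa0da110bac101$a0d
  sorted[21] = ddb11aa0da110bac101$a0
sorted[14] = aa0da110bac101$a0ddb11

Answer: aa0da110bac101$a0ddb11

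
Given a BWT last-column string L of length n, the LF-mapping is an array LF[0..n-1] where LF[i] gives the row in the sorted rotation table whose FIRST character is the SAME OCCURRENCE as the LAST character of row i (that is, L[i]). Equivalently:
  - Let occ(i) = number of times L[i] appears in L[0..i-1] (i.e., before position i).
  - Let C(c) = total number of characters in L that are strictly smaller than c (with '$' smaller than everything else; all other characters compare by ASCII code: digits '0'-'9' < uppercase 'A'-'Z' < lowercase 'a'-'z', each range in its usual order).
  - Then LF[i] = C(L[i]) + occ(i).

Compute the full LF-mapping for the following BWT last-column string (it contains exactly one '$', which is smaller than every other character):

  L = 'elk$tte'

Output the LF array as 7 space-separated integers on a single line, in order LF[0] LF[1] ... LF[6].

Char counts: '$':1, 'e':2, 'k':1, 'l':1, 't':2
C (first-col start): C('$')=0, C('e')=1, C('k')=3, C('l')=4, C('t')=5
L[0]='e': occ=0, LF[0]=C('e')+0=1+0=1
L[1]='l': occ=0, LF[1]=C('l')+0=4+0=4
L[2]='k': occ=0, LF[2]=C('k')+0=3+0=3
L[3]='$': occ=0, LF[3]=C('$')+0=0+0=0
L[4]='t': occ=0, LF[4]=C('t')+0=5+0=5
L[5]='t': occ=1, LF[5]=C('t')+1=5+1=6
L[6]='e': occ=1, LF[6]=C('e')+1=1+1=2

Answer: 1 4 3 0 5 6 2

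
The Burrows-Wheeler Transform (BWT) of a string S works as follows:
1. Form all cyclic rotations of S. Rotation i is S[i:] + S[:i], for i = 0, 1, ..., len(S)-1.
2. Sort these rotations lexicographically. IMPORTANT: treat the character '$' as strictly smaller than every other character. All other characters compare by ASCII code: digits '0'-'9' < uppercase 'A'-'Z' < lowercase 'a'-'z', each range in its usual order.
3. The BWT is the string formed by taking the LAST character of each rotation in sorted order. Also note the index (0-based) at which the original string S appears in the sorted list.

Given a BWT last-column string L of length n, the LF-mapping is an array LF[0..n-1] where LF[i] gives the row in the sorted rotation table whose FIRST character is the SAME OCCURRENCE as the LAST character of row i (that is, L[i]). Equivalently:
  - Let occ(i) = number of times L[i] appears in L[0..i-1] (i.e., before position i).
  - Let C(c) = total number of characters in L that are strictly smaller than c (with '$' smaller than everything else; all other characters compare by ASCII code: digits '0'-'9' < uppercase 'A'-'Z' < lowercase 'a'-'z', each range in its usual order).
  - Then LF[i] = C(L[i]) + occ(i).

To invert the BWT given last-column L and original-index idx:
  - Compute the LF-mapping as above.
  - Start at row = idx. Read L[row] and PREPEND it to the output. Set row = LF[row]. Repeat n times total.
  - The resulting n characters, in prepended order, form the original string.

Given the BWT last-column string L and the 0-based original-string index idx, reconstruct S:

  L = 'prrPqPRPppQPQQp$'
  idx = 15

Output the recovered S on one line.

LF mapping: 9 14 15 1 13 2 8 3 10 11 5 4 6 7 12 0
Walk LF starting at row 15, prepending L[row]:
  step 1: row=15, L[15]='$', prepend. Next row=LF[15]=0
  step 2: row=0, L[0]='p', prepend. Next row=LF[0]=9
  step 3: row=9, L[9]='p', prepend. Next row=LF[9]=11
  step 4: row=11, L[11]='P', prepend. Next row=LF[11]=4
  step 5: row=4, L[4]='q', prepend. Next row=LF[4]=13
  step 6: row=13, L[13]='Q', prepend. Next row=LF[13]=7
  step 7: row=7, L[7]='P', prepend. Next row=LF[7]=3
  step 8: row=3, L[3]='P', prepend. Next row=LF[3]=1
  step 9: row=1, L[1]='r', prepend. Next row=LF[1]=14
  step 10: row=14, L[14]='p', prepend. Next row=LF[14]=12
  step 11: row=12, L[12]='Q', prepend. Next row=LF[12]=6
  step 12: row=6, L[6]='R', prepend. Next row=LF[6]=8
  step 13: row=8, L[8]='p', prepend. Next row=LF[8]=10
  step 14: row=10, L[10]='Q', prepend. Next row=LF[10]=5
  step 15: row=5, L[5]='P', prepend. Next row=LF[5]=2
  step 16: row=2, L[2]='r', prepend. Next row=LF[2]=15
Reversed output: rPQpRQprPPQqPpp$

Answer: rPQpRQprPPQqPpp$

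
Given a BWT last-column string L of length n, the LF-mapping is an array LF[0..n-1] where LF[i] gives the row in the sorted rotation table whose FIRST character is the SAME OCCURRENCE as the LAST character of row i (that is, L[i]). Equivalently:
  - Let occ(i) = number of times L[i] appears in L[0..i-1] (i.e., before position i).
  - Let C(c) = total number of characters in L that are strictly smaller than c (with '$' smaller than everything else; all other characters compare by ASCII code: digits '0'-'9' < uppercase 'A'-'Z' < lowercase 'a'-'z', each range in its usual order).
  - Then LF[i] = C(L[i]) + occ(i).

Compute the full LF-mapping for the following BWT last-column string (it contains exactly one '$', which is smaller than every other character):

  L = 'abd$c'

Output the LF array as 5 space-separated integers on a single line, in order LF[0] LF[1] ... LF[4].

Answer: 1 2 4 0 3

Derivation:
Char counts: '$':1, 'a':1, 'b':1, 'c':1, 'd':1
C (first-col start): C('$')=0, C('a')=1, C('b')=2, C('c')=3, C('d')=4
L[0]='a': occ=0, LF[0]=C('a')+0=1+0=1
L[1]='b': occ=0, LF[1]=C('b')+0=2+0=2
L[2]='d': occ=0, LF[2]=C('d')+0=4+0=4
L[3]='$': occ=0, LF[3]=C('$')+0=0+0=0
L[4]='c': occ=0, LF[4]=C('c')+0=3+0=3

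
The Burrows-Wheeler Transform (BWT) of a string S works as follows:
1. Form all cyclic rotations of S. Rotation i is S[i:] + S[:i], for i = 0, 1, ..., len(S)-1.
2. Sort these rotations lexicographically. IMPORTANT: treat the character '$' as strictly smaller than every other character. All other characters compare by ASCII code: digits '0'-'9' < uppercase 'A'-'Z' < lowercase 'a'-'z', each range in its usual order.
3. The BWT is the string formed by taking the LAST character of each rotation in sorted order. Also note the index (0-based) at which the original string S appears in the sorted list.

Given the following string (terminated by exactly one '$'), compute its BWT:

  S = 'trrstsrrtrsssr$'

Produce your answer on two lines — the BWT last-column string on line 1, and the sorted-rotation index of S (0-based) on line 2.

All 15 rotations (rotation i = S[i:]+S[:i]):
  rot[0] = trrstsrrtrsssr$
  rot[1] = rrstsrrtrsssr$t
  rot[2] = rstsrrtrsssr$tr
  rot[3] = stsrrtrsssr$trr
  rot[4] = tsrrtrsssr$trrs
  rot[5] = srrtrsssr$trrst
  rot[6] = rrtrsssr$trrsts
  rot[7] = rtrsssr$trrstsr
  rot[8] = trsssr$trrstsrr
  rot[9] = rsssr$trrstsrrt
  rot[10] = sssr$trrstsrrtr
  rot[11] = ssr$trrstsrrtrs
  rot[12] = sr$trrstsrrtrss
  rot[13] = r$trrstsrrtrsss
  rot[14] = $trrstsrrtrsssr
Sorted (with $ < everything):
  sorted[0] = $trrstsrrtrsssr  (last char: 'r')
  sorted[1] = r$trrstsrrtrsss  (last char: 's')
  sorted[2] = rrstsrrtrsssr$t  (last char: 't')
  sorted[3] = rrtrsssr$trrsts  (last char: 's')
  sorted[4] = rsssr$trrstsrrt  (last char: 't')
  sorted[5] = rstsrrtrsssr$tr  (last char: 'r')
  sorted[6] = rtrsssr$trrstsr  (last char: 'r')
  sorted[7] = sr$trrstsrrtrss  (last char: 's')
  sorted[8] = srrtrsssr$trrst  (last char: 't')
  sorted[9] = ssr$trrstsrrtrs  (last char: 's')
  sorted[10] = sssr$trrstsrrtr  (last char: 'r')
  sorted[11] = stsrrtrsssr$trr  (last char: 'r')
  sorted[12] = trrstsrrtrsssr$  (last char: '$')
  sorted[13] = trsssr$trrstsrr  (last char: 'r')
  sorted[14] = tsrrtrsssr$trrs  (last char: 's')
Last column: rststrrstsrr$rs
Original string S is at sorted index 12

Answer: rststrrstsrr$rs
12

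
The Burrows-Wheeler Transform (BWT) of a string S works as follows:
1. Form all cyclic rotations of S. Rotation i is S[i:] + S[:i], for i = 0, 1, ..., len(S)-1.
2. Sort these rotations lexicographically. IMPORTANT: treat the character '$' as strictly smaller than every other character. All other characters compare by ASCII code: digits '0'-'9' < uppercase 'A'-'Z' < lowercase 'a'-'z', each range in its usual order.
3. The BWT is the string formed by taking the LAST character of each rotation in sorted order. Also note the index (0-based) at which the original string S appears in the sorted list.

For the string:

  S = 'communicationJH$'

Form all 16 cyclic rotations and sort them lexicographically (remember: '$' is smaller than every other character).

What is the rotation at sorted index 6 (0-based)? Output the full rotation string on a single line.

All 16 rotations (rotation i = S[i:]+S[:i]):
  rot[0] = communicationJH$
  rot[1] = ommunicationJH$c
  rot[2] = mmunicationJH$co
  rot[3] = municationJH$com
  rot[4] = unicationJH$comm
  rot[5] = nicationJH$commu
  rot[6] = icationJH$commun
  rot[7] = cationJH$communi
  rot[8] = ationJH$communic
  rot[9] = tionJH$communica
  rot[10] = ionJH$communicat
  rot[11] = onJH$communicati
  rot[12] = nJH$communicatio
  rot[13] = JH$communication
  rot[14] = H$communicationJ
  rot[15] = $communicationJH
Sorted (with $ < everything):
  sorted[0] = $communicationJH
  sorted[1] = H$communicationJ
  sorted[2] = JH$communication
  sorted[3] = ationJH$communic
  sorted[4] = cationJH$communi
  sorted[5] = communicationJH$
  sorted[6] = icationJH$commun
  sorted[7] = ionJH$communicat
  sorted[8] = mmunicationJH$co
  sorted[9] = municationJH$com
  sorted[10] = nJH$communicatio
  sorted[11] = nicationJH$commu
  sorted[12] = ommunicationJH$c
  sorted[13] = onJH$communicati
  sorted[14] = tionJH$communica
  sorted[15] = unicationJH$comm
sorted[6] = icationJH$commun

Answer: icationJH$commun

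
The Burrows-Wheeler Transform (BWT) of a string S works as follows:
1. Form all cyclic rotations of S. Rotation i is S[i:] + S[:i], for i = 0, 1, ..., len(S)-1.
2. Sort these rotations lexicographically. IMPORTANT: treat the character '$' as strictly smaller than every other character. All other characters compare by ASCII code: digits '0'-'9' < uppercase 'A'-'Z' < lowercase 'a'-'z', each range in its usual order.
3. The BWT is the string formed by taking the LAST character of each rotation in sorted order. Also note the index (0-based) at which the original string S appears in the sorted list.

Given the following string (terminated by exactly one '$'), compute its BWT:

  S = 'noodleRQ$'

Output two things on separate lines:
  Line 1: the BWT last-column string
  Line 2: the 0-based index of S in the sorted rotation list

All 9 rotations (rotation i = S[i:]+S[:i]):
  rot[0] = noodleRQ$
  rot[1] = oodleRQ$n
  rot[2] = odleRQ$no
  rot[3] = dleRQ$noo
  rot[4] = leRQ$nood
  rot[5] = eRQ$noodl
  rot[6] = RQ$noodle
  rot[7] = Q$noodleR
  rot[8] = $noodleRQ
Sorted (with $ < everything):
  sorted[0] = $noodleRQ  (last char: 'Q')
  sorted[1] = Q$noodleR  (last char: 'R')
  sorted[2] = RQ$noodle  (last char: 'e')
  sorted[3] = dleRQ$noo  (last char: 'o')
  sorted[4] = eRQ$noodl  (last char: 'l')
  sorted[5] = leRQ$nood  (last char: 'd')
  sorted[6] = noodleRQ$  (last char: '$')
  sorted[7] = odleRQ$no  (last char: 'o')
  sorted[8] = oodleRQ$n  (last char: 'n')
Last column: QReold$on
Original string S is at sorted index 6

Answer: QReold$on
6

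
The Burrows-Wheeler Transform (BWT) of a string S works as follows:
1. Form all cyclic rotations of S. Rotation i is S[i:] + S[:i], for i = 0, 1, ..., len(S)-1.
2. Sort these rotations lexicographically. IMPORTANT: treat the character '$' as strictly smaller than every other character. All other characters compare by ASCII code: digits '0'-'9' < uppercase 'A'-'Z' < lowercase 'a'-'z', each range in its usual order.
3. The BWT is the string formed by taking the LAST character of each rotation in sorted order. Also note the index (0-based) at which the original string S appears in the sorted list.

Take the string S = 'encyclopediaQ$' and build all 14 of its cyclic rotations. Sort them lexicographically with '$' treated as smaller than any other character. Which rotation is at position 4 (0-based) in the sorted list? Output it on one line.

Answer: cyclopediaQ$en

Derivation:
All 14 rotations (rotation i = S[i:]+S[:i]):
  rot[0] = encyclopediaQ$
  rot[1] = ncyclopediaQ$e
  rot[2] = cyclopediaQ$en
  rot[3] = yclopediaQ$enc
  rot[4] = clopediaQ$ency
  rot[5] = lopediaQ$encyc
  rot[6] = opediaQ$encycl
  rot[7] = pediaQ$encyclo
  rot[8] = ediaQ$encyclop
  rot[9] = diaQ$encyclope
  rot[10] = iaQ$encycloped
  rot[11] = aQ$encyclopedi
  rot[12] = Q$encyclopedia
  rot[13] = $encyclopediaQ
Sorted (with $ < everything):
  sorted[0] = $encyclopediaQ
  sorted[1] = Q$encyclopedia
  sorted[2] = aQ$encyclopedi
  sorted[3] = clopediaQ$ency
  sorted[4] = cyclopediaQ$en
  sorted[5] = diaQ$encyclope
  sorted[6] = ediaQ$encyclop
  sorted[7] = encyclopediaQ$
  sorted[8] = iaQ$encycloped
  sorted[9] = lopediaQ$encyc
  sorted[10] = ncyclopediaQ$e
  sorted[11] = opediaQ$encycl
  sorted[12] = pediaQ$encyclo
  sorted[13] = yclopediaQ$enc
sorted[4] = cyclopediaQ$en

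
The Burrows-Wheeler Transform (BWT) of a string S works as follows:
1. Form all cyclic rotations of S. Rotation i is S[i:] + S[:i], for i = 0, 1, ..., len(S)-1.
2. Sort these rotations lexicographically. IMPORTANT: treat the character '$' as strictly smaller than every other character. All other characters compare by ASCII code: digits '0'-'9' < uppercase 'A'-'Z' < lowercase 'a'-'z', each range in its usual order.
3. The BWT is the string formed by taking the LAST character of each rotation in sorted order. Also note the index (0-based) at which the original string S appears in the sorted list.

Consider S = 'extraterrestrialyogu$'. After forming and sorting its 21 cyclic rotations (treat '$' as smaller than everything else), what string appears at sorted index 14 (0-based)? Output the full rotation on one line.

Answer: strialyogu$extraterre

Derivation:
All 21 rotations (rotation i = S[i:]+S[:i]):
  rot[0] = extraterrestrialyogu$
  rot[1] = xtraterrestrialyogu$e
  rot[2] = traterrestrialyogu$ex
  rot[3] = raterrestrialyogu$ext
  rot[4] = aterrestrialyogu$extr
  rot[5] = terrestrialyogu$extra
  rot[6] = errestrialyogu$extrat
  rot[7] = rrestrialyogu$extrate
  rot[8] = restrialyogu$extrater
  rot[9] = estrialyogu$extraterr
  rot[10] = strialyogu$extraterre
  rot[11] = trialyogu$extraterres
  rot[12] = rialyogu$extraterrest
  rot[13] = ialyogu$extraterrestr
  rot[14] = alyogu$extraterrestri
  rot[15] = lyogu$extraterrestria
  rot[16] = yogu$extraterrestrial
  rot[17] = ogu$extraterrestrialy
  rot[18] = gu$extraterrestrialyo
  rot[19] = u$extraterrestrialyog
  rot[20] = $extraterrestrialyogu
Sorted (with $ < everything):
  sorted[0] = $extraterrestrialyogu
  sorted[1] = alyogu$extraterrestri
  sorted[2] = aterrestrialyogu$extr
  sorted[3] = errestrialyogu$extrat
  sorted[4] = estrialyogu$extraterr
  sorted[5] = extraterrestrialyogu$
  sorted[6] = gu$extraterrestrialyo
  sorted[7] = ialyogu$extraterrestr
  sorted[8] = lyogu$extraterrestria
  sorted[9] = ogu$extraterrestrialy
  sorted[10] = raterrestrialyogu$ext
  sorted[11] = restrialyogu$extrater
  sorted[12] = rialyogu$extraterrest
  sorted[13] = rrestrialyogu$extrate
  sorted[14] = strialyogu$extraterre
  sorted[15] = terrestrialyogu$extra
  sorted[16] = traterrestrialyogu$ex
  sorted[17] = trialyogu$extraterres
  sorted[18] = u$extraterrestrialyog
  sorted[19] = xtraterrestrialyogu$e
  sorted[20] = yogu$extraterrestrial
sorted[14] = strialyogu$extraterre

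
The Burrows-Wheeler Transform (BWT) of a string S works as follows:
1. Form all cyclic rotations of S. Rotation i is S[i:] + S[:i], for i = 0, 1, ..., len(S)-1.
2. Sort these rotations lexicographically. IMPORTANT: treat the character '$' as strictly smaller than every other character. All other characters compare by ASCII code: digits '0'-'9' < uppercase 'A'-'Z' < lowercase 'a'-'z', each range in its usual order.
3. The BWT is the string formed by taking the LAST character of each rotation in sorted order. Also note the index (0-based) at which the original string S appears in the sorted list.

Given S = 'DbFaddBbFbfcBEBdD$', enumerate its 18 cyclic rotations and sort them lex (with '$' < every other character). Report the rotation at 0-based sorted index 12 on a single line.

Answer: bfcBEBdD$DbFaddBbF

Derivation:
All 18 rotations (rotation i = S[i:]+S[:i]):
  rot[0] = DbFaddBbFbfcBEBdD$
  rot[1] = bFaddBbFbfcBEBdD$D
  rot[2] = FaddBbFbfcBEBdD$Db
  rot[3] = addBbFbfcBEBdD$DbF
  rot[4] = ddBbFbfcBEBdD$DbFa
  rot[5] = dBbFbfcBEBdD$DbFad
  rot[6] = BbFbfcBEBdD$DbFadd
  rot[7] = bFbfcBEBdD$DbFaddB
  rot[8] = FbfcBEBdD$DbFaddBb
  rot[9] = bfcBEBdD$DbFaddBbF
  rot[10] = fcBEBdD$DbFaddBbFb
  rot[11] = cBEBdD$DbFaddBbFbf
  rot[12] = BEBdD$DbFaddBbFbfc
  rot[13] = EBdD$DbFaddBbFbfcB
  rot[14] = BdD$DbFaddBbFbfcBE
  rot[15] = dD$DbFaddBbFbfcBEB
  rot[16] = D$DbFaddBbFbfcBEBd
  rot[17] = $DbFaddBbFbfcBEBdD
Sorted (with $ < everything):
  sorted[0] = $DbFaddBbFbfcBEBdD
  sorted[1] = BEBdD$DbFaddBbFbfc
  sorted[2] = BbFbfcBEBdD$DbFadd
  sorted[3] = BdD$DbFaddBbFbfcBE
  sorted[4] = D$DbFaddBbFbfcBEBd
  sorted[5] = DbFaddBbFbfcBEBdD$
  sorted[6] = EBdD$DbFaddBbFbfcB
  sorted[7] = FaddBbFbfcBEBdD$Db
  sorted[8] = FbfcBEBdD$DbFaddBb
  sorted[9] = addBbFbfcBEBdD$DbF
  sorted[10] = bFaddBbFbfcBEBdD$D
  sorted[11] = bFbfcBEBdD$DbFaddB
  sorted[12] = bfcBEBdD$DbFaddBbF
  sorted[13] = cBEBdD$DbFaddBbFbf
  sorted[14] = dBbFbfcBEBdD$DbFad
  sorted[15] = dD$DbFaddBbFbfcBEB
  sorted[16] = ddBbFbfcBEBdD$DbFa
  sorted[17] = fcBEBdD$DbFaddBbFb
sorted[12] = bfcBEBdD$DbFaddBbF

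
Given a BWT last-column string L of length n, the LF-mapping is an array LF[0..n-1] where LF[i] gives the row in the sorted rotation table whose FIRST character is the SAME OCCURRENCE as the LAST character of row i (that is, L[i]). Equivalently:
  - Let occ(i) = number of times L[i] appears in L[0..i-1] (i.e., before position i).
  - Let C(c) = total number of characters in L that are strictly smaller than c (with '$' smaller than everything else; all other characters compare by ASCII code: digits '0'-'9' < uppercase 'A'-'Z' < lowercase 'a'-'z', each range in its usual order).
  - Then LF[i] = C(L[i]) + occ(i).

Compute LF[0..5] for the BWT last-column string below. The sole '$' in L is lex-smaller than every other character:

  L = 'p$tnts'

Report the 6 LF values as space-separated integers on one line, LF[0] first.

Char counts: '$':1, 'n':1, 'p':1, 's':1, 't':2
C (first-col start): C('$')=0, C('n')=1, C('p')=2, C('s')=3, C('t')=4
L[0]='p': occ=0, LF[0]=C('p')+0=2+0=2
L[1]='$': occ=0, LF[1]=C('$')+0=0+0=0
L[2]='t': occ=0, LF[2]=C('t')+0=4+0=4
L[3]='n': occ=0, LF[3]=C('n')+0=1+0=1
L[4]='t': occ=1, LF[4]=C('t')+1=4+1=5
L[5]='s': occ=0, LF[5]=C('s')+0=3+0=3

Answer: 2 0 4 1 5 3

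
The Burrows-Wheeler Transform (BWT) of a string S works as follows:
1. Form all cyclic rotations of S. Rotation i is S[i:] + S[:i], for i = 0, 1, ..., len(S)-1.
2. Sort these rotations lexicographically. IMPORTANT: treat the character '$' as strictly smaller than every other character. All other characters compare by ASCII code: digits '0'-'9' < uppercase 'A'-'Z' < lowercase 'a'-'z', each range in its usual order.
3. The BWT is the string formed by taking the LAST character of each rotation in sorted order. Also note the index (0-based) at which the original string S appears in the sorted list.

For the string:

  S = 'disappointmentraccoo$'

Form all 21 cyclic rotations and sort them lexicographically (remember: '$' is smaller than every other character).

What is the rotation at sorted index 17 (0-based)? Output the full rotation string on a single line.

Answer: raccoo$disappointment

Derivation:
All 21 rotations (rotation i = S[i:]+S[:i]):
  rot[0] = disappointmentraccoo$
  rot[1] = isappointmentraccoo$d
  rot[2] = sappointmentraccoo$di
  rot[3] = appointmentraccoo$dis
  rot[4] = ppointmentraccoo$disa
  rot[5] = pointmentraccoo$disap
  rot[6] = ointmentraccoo$disapp
  rot[7] = intmentraccoo$disappo
  rot[8] = ntmentraccoo$disappoi
  rot[9] = tmentraccoo$disappoin
  rot[10] = mentraccoo$disappoint
  rot[11] = entraccoo$disappointm
  rot[12] = ntraccoo$disappointme
  rot[13] = traccoo$disappointmen
  rot[14] = raccoo$disappointment
  rot[15] = accoo$disappointmentr
  rot[16] = ccoo$disappointmentra
  rot[17] = coo$disappointmentrac
  rot[18] = oo$disappointmentracc
  rot[19] = o$disappointmentracco
  rot[20] = $disappointmentraccoo
Sorted (with $ < everything):
  sorted[0] = $disappointmentraccoo
  sorted[1] = accoo$disappointmentr
  sorted[2] = appointmentraccoo$dis
  sorted[3] = ccoo$disappointmentra
  sorted[4] = coo$disappointmentrac
  sorted[5] = disappointmentraccoo$
  sorted[6] = entraccoo$disappointm
  sorted[7] = intmentraccoo$disappo
  sorted[8] = isappointmentraccoo$d
  sorted[9] = mentraccoo$disappoint
  sorted[10] = ntmentraccoo$disappoi
  sorted[11] = ntraccoo$disappointme
  sorted[12] = o$disappointmentracco
  sorted[13] = ointmentraccoo$disapp
  sorted[14] = oo$disappointmentracc
  sorted[15] = pointmentraccoo$disap
  sorted[16] = ppointmentraccoo$disa
  sorted[17] = raccoo$disappointment
  sorted[18] = sappointmentraccoo$di
  sorted[19] = tmentraccoo$disappoin
  sorted[20] = traccoo$disappointmen
sorted[17] = raccoo$disappointment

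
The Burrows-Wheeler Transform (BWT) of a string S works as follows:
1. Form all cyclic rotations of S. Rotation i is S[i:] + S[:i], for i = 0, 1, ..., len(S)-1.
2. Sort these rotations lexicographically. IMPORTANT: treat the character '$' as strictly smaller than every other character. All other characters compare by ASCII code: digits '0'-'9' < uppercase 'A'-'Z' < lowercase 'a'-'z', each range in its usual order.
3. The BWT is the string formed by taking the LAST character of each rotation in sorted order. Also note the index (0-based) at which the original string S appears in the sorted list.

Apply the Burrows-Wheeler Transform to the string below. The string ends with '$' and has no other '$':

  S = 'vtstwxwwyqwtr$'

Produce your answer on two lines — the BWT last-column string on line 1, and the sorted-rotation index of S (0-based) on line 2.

All 14 rotations (rotation i = S[i:]+S[:i]):
  rot[0] = vtstwxwwyqwtr$
  rot[1] = tstwxwwyqwtr$v
  rot[2] = stwxwwyqwtr$vt
  rot[3] = twxwwyqwtr$vts
  rot[4] = wxwwyqwtr$vtst
  rot[5] = xwwyqwtr$vtstw
  rot[6] = wwyqwtr$vtstwx
  rot[7] = wyqwtr$vtstwxw
  rot[8] = yqwtr$vtstwxww
  rot[9] = qwtr$vtstwxwwy
  rot[10] = wtr$vtstwxwwyq
  rot[11] = tr$vtstwxwwyqw
  rot[12] = r$vtstwxwwyqwt
  rot[13] = $vtstwxwwyqwtr
Sorted (with $ < everything):
  sorted[0] = $vtstwxwwyqwtr  (last char: 'r')
  sorted[1] = qwtr$vtstwxwwy  (last char: 'y')
  sorted[2] = r$vtstwxwwyqwt  (last char: 't')
  sorted[3] = stwxwwyqwtr$vt  (last char: 't')
  sorted[4] = tr$vtstwxwwyqw  (last char: 'w')
  sorted[5] = tstwxwwyqwtr$v  (last char: 'v')
  sorted[6] = twxwwyqwtr$vts  (last char: 's')
  sorted[7] = vtstwxwwyqwtr$  (last char: '$')
  sorted[8] = wtr$vtstwxwwyq  (last char: 'q')
  sorted[9] = wwyqwtr$vtstwx  (last char: 'x')
  sorted[10] = wxwwyqwtr$vtst  (last char: 't')
  sorted[11] = wyqwtr$vtstwxw  (last char: 'w')
  sorted[12] = xwwyqwtr$vtstw  (last char: 'w')
  sorted[13] = yqwtr$vtstwxww  (last char: 'w')
Last column: ryttwvs$qxtwww
Original string S is at sorted index 7

Answer: ryttwvs$qxtwww
7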